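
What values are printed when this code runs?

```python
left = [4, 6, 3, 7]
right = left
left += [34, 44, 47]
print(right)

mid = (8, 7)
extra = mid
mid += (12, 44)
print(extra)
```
[4, 6, 3, 7, 34, 44, 47]
(8, 7)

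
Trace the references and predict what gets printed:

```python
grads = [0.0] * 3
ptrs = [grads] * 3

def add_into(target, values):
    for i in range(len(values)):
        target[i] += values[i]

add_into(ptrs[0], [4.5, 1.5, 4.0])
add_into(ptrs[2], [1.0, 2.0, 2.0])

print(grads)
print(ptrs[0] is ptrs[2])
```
[5.5, 3.5, 6.0]
True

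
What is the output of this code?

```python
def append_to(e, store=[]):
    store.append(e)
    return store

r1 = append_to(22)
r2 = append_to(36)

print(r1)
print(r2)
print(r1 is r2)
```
[22, 36]
[22, 36]
True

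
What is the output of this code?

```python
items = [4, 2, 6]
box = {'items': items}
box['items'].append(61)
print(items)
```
[4, 2, 6, 61]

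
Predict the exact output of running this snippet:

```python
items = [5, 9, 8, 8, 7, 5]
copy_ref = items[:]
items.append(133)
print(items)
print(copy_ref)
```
[5, 9, 8, 8, 7, 5, 133]
[5, 9, 8, 8, 7, 5]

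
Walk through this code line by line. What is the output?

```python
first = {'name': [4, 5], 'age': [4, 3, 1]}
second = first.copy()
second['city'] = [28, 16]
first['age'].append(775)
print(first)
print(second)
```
{'name': [4, 5], 'age': [4, 3, 1, 775]}
{'name': [4, 5], 'age': [4, 3, 1, 775], 'city': [28, 16]}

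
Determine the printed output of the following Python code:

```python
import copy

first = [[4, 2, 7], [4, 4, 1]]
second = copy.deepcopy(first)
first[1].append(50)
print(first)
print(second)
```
[[4, 2, 7], [4, 4, 1, 50]]
[[4, 2, 7], [4, 4, 1]]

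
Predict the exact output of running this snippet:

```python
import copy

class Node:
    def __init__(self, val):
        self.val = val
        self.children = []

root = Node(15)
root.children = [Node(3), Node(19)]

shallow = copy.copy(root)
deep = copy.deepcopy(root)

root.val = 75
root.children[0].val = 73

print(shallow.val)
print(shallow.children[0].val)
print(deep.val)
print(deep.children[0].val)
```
15
73
15
3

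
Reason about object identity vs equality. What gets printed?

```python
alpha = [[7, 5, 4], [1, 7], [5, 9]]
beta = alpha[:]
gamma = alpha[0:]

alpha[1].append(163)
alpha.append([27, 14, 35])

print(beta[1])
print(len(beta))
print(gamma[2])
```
[1, 7, 163]
3
[5, 9]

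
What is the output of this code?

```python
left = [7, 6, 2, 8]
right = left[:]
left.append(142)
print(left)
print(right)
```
[7, 6, 2, 8, 142]
[7, 6, 2, 8]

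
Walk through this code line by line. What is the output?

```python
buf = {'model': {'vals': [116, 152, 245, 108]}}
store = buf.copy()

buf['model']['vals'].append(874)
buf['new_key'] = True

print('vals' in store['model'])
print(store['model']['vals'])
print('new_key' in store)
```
True
[116, 152, 245, 108, 874]
False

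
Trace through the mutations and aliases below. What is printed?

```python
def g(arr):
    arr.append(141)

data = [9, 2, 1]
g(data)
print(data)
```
[9, 2, 1, 141]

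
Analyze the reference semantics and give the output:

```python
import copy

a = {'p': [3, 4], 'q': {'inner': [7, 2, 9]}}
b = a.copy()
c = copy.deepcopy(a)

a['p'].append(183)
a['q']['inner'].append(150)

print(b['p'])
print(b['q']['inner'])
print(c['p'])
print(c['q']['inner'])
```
[3, 4, 183]
[7, 2, 9, 150]
[3, 4]
[7, 2, 9]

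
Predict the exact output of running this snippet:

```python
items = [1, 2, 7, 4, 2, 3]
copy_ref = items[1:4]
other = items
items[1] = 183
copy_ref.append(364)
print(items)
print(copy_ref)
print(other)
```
[1, 183, 7, 4, 2, 3]
[2, 7, 4, 364]
[1, 183, 7, 4, 2, 3]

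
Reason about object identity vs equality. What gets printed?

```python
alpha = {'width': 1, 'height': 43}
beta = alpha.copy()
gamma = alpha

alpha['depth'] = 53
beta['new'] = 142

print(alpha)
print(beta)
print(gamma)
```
{'width': 1, 'height': 43, 'depth': 53}
{'width': 1, 'height': 43, 'new': 142}
{'width': 1, 'height': 43, 'depth': 53}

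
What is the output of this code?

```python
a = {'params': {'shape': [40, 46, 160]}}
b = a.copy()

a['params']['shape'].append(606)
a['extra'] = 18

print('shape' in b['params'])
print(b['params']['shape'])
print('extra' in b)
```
True
[40, 46, 160, 606]
False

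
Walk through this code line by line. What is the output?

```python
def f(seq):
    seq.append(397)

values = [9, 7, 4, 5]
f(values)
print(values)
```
[9, 7, 4, 5, 397]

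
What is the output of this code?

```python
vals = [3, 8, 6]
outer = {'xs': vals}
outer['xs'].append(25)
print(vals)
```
[3, 8, 6, 25]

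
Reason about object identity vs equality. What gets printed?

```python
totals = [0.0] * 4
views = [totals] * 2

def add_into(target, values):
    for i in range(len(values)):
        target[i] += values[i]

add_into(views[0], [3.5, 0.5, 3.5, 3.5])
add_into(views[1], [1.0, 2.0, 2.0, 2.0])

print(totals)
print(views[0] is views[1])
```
[4.5, 2.5, 5.5, 5.5]
True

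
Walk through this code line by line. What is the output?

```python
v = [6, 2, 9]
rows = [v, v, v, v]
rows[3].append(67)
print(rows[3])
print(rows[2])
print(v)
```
[6, 2, 9, 67]
[6, 2, 9, 67]
[6, 2, 9, 67]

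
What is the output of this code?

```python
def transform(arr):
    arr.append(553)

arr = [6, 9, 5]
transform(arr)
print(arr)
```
[6, 9, 5, 553]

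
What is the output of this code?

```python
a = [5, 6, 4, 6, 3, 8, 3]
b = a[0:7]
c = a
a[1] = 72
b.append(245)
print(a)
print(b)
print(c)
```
[5, 72, 4, 6, 3, 8, 3]
[5, 6, 4, 6, 3, 8, 3, 245]
[5, 72, 4, 6, 3, 8, 3]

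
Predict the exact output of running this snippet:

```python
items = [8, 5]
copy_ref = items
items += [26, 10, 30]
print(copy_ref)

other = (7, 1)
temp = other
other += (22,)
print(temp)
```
[8, 5, 26, 10, 30]
(7, 1)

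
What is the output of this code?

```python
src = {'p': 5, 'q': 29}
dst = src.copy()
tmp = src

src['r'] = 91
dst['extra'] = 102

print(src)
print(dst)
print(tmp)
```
{'p': 5, 'q': 29, 'r': 91}
{'p': 5, 'q': 29, 'extra': 102}
{'p': 5, 'q': 29, 'r': 91}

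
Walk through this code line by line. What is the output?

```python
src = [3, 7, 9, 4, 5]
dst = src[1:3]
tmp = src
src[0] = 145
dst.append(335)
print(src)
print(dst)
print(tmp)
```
[145, 7, 9, 4, 5]
[7, 9, 335]
[145, 7, 9, 4, 5]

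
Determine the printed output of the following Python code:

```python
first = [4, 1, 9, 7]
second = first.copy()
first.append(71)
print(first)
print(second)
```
[4, 1, 9, 7, 71]
[4, 1, 9, 7]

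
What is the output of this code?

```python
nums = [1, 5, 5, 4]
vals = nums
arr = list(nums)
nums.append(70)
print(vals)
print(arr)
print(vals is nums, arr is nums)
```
[1, 5, 5, 4, 70]
[1, 5, 5, 4]
True False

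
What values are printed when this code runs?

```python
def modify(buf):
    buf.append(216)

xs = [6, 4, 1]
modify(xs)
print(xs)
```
[6, 4, 1, 216]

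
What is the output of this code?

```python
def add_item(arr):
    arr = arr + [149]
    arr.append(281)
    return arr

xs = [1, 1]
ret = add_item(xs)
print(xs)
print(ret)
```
[1, 1]
[1, 1, 149, 281]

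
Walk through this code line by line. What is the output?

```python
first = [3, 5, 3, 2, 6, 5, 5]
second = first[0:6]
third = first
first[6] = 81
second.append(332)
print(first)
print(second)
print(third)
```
[3, 5, 3, 2, 6, 5, 81]
[3, 5, 3, 2, 6, 5, 332]
[3, 5, 3, 2, 6, 5, 81]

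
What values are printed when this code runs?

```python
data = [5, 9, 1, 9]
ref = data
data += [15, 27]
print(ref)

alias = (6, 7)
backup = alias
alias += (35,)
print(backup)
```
[5, 9, 1, 9, 15, 27]
(6, 7)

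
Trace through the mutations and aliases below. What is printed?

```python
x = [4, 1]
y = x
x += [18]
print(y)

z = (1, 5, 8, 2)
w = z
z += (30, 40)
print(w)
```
[4, 1, 18]
(1, 5, 8, 2)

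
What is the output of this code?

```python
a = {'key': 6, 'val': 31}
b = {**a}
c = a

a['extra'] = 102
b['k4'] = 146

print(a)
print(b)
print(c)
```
{'key': 6, 'val': 31, 'extra': 102}
{'key': 6, 'val': 31, 'k4': 146}
{'key': 6, 'val': 31, 'extra': 102}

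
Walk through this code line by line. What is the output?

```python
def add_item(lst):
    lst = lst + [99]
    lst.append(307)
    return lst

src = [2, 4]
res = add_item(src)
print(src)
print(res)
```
[2, 4]
[2, 4, 99, 307]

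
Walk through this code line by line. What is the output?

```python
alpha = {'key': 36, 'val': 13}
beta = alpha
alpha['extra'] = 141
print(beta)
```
{'key': 36, 'val': 13, 'extra': 141}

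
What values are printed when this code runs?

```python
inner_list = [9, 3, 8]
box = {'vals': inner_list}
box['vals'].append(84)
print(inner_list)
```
[9, 3, 8, 84]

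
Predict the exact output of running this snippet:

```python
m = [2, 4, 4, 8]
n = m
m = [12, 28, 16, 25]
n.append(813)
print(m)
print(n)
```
[12, 28, 16, 25]
[2, 4, 4, 8, 813]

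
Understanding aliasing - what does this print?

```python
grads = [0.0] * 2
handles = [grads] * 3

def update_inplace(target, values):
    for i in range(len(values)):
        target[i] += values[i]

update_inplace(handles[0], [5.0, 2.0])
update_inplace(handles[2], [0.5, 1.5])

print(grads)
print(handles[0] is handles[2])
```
[5.5, 3.5]
True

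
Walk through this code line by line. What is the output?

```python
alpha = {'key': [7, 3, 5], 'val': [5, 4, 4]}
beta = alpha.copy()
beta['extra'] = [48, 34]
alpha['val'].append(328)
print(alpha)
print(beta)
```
{'key': [7, 3, 5], 'val': [5, 4, 4, 328]}
{'key': [7, 3, 5], 'val': [5, 4, 4, 328], 'extra': [48, 34]}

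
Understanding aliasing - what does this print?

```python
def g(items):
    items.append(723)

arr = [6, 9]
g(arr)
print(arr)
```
[6, 9, 723]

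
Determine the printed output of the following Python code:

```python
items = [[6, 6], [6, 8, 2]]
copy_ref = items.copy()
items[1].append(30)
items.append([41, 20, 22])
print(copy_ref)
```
[[6, 6], [6, 8, 2, 30]]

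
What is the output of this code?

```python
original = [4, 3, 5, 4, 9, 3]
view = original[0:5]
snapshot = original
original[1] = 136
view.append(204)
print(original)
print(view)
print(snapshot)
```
[4, 136, 5, 4, 9, 3]
[4, 3, 5, 4, 9, 204]
[4, 136, 5, 4, 9, 3]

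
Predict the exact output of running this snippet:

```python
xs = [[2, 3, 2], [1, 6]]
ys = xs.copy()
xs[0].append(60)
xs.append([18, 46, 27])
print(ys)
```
[[2, 3, 2, 60], [1, 6]]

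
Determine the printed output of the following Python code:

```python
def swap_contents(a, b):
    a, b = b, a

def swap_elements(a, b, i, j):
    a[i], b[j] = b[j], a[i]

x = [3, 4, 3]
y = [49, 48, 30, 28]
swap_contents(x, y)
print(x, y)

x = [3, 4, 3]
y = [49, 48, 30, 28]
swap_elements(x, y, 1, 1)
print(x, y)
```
[3, 4, 3] [49, 48, 30, 28]
[3, 48, 3] [49, 4, 30, 28]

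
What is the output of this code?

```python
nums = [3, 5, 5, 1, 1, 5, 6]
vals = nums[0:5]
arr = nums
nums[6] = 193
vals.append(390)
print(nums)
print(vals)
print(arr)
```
[3, 5, 5, 1, 1, 5, 193]
[3, 5, 5, 1, 1, 390]
[3, 5, 5, 1, 1, 5, 193]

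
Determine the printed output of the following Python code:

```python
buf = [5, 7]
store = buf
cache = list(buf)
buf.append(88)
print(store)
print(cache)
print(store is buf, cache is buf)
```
[5, 7, 88]
[5, 7]
True False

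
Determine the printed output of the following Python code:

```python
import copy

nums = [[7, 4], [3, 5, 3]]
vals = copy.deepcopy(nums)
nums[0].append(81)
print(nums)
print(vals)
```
[[7, 4, 81], [3, 5, 3]]
[[7, 4], [3, 5, 3]]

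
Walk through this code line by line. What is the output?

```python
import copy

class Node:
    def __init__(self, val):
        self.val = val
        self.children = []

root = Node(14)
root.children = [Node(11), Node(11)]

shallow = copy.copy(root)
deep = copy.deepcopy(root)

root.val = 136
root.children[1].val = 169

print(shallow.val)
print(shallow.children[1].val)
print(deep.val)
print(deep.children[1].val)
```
14
169
14
11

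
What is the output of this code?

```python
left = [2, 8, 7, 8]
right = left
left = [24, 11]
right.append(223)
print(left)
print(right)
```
[24, 11]
[2, 8, 7, 8, 223]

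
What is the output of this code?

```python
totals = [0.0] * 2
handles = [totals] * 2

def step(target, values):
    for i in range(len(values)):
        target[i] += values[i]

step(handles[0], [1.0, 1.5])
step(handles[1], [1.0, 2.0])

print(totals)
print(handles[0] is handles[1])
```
[2.0, 3.5]
True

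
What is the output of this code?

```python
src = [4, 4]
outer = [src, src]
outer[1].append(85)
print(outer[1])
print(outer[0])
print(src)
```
[4, 4, 85]
[4, 4, 85]
[4, 4, 85]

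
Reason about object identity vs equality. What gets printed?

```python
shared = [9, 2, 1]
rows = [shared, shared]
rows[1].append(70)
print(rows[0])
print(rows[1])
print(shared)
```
[9, 2, 1, 70]
[9, 2, 1, 70]
[9, 2, 1, 70]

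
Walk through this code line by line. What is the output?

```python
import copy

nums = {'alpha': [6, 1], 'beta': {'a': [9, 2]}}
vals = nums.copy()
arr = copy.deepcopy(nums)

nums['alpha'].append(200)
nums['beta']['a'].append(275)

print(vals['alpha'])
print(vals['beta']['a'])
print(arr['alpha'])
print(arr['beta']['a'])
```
[6, 1, 200]
[9, 2, 275]
[6, 1]
[9, 2]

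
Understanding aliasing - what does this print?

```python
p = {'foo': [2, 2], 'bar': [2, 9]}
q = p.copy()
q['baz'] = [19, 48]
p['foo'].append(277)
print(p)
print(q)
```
{'foo': [2, 2, 277], 'bar': [2, 9]}
{'foo': [2, 2, 277], 'bar': [2, 9], 'baz': [19, 48]}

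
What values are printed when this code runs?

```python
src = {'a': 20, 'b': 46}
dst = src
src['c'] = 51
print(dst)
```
{'a': 20, 'b': 46, 'c': 51}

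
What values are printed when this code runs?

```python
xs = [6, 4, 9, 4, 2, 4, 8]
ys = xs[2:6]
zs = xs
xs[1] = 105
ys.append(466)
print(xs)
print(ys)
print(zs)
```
[6, 105, 9, 4, 2, 4, 8]
[9, 4, 2, 4, 466]
[6, 105, 9, 4, 2, 4, 8]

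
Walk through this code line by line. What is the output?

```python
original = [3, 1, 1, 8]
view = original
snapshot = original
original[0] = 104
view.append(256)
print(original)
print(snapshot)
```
[104, 1, 1, 8, 256]
[104, 1, 1, 8, 256]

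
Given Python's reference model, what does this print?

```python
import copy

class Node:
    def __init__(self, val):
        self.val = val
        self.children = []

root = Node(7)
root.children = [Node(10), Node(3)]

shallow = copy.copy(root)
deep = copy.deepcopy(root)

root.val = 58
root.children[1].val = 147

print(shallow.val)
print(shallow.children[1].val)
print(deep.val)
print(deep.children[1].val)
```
7
147
7
3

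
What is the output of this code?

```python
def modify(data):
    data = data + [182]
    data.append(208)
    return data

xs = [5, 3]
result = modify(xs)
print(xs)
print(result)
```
[5, 3]
[5, 3, 182, 208]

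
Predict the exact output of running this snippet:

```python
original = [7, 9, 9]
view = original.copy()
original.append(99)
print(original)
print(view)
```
[7, 9, 9, 99]
[7, 9, 9]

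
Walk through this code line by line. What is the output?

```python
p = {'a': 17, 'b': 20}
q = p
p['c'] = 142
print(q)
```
{'a': 17, 'b': 20, 'c': 142}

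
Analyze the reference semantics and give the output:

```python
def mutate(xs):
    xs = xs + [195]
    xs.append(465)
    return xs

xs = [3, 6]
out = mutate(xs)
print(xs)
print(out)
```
[3, 6]
[3, 6, 195, 465]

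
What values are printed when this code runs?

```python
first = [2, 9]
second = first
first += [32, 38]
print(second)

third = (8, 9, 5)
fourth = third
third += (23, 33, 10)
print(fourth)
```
[2, 9, 32, 38]
(8, 9, 5)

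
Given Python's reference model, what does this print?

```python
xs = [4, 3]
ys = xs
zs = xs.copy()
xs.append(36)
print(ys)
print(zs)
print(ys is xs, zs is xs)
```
[4, 3, 36]
[4, 3]
True False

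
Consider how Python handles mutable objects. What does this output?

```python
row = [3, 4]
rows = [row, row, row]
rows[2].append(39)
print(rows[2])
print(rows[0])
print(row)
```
[3, 4, 39]
[3, 4, 39]
[3, 4, 39]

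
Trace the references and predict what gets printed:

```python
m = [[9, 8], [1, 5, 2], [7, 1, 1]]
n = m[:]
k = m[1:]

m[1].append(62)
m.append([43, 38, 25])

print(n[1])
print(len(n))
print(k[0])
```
[1, 5, 2, 62]
3
[1, 5, 2, 62]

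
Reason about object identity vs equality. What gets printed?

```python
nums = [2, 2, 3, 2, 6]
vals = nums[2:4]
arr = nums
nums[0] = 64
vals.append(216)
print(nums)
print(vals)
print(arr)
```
[64, 2, 3, 2, 6]
[3, 2, 216]
[64, 2, 3, 2, 6]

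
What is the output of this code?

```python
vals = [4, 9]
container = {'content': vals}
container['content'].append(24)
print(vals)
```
[4, 9, 24]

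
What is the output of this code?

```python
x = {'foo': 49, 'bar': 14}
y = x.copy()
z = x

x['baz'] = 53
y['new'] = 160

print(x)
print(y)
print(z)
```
{'foo': 49, 'bar': 14, 'baz': 53}
{'foo': 49, 'bar': 14, 'new': 160}
{'foo': 49, 'bar': 14, 'baz': 53}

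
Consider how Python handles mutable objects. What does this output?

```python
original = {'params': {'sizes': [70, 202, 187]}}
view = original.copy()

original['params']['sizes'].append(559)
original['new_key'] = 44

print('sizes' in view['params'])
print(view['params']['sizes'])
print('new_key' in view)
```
True
[70, 202, 187, 559]
False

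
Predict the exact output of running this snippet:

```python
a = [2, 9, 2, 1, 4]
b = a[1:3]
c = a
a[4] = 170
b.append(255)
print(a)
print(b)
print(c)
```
[2, 9, 2, 1, 170]
[9, 2, 255]
[2, 9, 2, 1, 170]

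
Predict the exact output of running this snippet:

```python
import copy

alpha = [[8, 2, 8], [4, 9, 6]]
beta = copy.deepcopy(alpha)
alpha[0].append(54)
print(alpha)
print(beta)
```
[[8, 2, 8, 54], [4, 9, 6]]
[[8, 2, 8], [4, 9, 6]]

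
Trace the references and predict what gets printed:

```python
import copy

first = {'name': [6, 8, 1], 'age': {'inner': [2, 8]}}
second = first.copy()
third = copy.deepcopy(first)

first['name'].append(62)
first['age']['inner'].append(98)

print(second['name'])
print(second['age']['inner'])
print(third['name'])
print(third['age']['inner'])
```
[6, 8, 1, 62]
[2, 8, 98]
[6, 8, 1]
[2, 8]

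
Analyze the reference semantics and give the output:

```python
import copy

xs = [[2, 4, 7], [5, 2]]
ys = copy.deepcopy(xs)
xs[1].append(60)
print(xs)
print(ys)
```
[[2, 4, 7], [5, 2, 60]]
[[2, 4, 7], [5, 2]]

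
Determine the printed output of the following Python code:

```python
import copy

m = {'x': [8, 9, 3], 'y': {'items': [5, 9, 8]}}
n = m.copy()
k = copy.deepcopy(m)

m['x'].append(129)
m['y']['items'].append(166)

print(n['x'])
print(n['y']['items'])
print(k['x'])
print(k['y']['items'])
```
[8, 9, 3, 129]
[5, 9, 8, 166]
[8, 9, 3]
[5, 9, 8]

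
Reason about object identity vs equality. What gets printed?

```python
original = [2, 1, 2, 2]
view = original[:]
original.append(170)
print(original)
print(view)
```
[2, 1, 2, 2, 170]
[2, 1, 2, 2]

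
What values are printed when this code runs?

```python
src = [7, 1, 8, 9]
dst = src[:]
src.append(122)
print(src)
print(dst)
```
[7, 1, 8, 9, 122]
[7, 1, 8, 9]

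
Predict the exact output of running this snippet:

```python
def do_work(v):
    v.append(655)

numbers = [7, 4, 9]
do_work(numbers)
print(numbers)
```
[7, 4, 9, 655]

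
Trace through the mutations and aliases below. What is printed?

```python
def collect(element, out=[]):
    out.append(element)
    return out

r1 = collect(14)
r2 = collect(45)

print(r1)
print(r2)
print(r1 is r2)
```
[14, 45]
[14, 45]
True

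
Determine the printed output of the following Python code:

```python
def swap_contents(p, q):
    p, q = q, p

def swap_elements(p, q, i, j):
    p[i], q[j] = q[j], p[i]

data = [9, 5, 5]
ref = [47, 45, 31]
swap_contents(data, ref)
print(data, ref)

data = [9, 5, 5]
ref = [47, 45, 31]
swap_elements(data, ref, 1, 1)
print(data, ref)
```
[9, 5, 5] [47, 45, 31]
[9, 45, 5] [47, 5, 31]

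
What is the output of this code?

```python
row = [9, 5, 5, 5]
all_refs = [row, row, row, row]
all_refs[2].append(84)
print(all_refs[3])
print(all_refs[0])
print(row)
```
[9, 5, 5, 5, 84]
[9, 5, 5, 5, 84]
[9, 5, 5, 5, 84]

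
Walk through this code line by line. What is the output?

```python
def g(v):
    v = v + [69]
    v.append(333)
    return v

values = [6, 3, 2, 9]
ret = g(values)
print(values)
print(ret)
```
[6, 3, 2, 9]
[6, 3, 2, 9, 69, 333]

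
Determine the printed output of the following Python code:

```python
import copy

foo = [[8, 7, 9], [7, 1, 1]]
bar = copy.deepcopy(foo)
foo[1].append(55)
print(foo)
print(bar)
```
[[8, 7, 9], [7, 1, 1, 55]]
[[8, 7, 9], [7, 1, 1]]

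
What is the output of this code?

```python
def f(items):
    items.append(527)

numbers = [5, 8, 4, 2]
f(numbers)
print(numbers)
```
[5, 8, 4, 2, 527]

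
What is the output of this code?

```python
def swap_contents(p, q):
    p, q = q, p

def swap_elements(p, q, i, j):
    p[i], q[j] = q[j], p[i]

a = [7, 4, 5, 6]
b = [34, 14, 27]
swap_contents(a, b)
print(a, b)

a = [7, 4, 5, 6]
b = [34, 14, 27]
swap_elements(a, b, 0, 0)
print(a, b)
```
[7, 4, 5, 6] [34, 14, 27]
[34, 4, 5, 6] [7, 14, 27]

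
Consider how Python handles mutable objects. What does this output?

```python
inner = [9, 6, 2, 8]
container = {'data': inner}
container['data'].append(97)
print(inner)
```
[9, 6, 2, 8, 97]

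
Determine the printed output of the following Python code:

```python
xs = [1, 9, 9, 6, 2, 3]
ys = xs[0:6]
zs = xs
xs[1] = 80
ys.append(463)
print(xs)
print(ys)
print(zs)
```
[1, 80, 9, 6, 2, 3]
[1, 9, 9, 6, 2, 3, 463]
[1, 80, 9, 6, 2, 3]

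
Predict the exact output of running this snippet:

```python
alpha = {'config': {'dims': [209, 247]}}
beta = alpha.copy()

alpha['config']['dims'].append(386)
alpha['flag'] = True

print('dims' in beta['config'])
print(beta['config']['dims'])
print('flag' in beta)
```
True
[209, 247, 386]
False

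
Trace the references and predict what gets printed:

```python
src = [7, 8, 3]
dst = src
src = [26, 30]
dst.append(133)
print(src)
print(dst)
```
[26, 30]
[7, 8, 3, 133]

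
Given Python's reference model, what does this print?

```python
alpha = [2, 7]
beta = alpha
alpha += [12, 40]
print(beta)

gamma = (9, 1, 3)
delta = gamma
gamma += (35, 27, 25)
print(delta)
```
[2, 7, 12, 40]
(9, 1, 3)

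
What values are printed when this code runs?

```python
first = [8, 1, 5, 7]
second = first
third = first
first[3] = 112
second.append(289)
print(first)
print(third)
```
[8, 1, 5, 112, 289]
[8, 1, 5, 112, 289]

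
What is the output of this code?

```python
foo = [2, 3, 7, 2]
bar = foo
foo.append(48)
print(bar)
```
[2, 3, 7, 2, 48]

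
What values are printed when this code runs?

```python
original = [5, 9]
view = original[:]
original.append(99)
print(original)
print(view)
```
[5, 9, 99]
[5, 9]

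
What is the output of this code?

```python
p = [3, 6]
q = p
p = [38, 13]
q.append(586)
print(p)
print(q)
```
[38, 13]
[3, 6, 586]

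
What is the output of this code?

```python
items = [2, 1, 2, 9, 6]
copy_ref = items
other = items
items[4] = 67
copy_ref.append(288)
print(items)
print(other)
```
[2, 1, 2, 9, 67, 288]
[2, 1, 2, 9, 67, 288]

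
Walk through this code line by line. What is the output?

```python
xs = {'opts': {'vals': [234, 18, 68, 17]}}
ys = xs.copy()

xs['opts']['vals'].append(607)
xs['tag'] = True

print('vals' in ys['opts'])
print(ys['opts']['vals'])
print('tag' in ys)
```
True
[234, 18, 68, 17, 607]
False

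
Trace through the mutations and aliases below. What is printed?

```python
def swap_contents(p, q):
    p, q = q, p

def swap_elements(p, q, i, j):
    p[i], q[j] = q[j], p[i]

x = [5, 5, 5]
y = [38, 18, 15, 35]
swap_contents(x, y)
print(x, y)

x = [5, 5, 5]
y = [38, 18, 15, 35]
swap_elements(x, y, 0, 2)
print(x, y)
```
[5, 5, 5] [38, 18, 15, 35]
[15, 5, 5] [38, 18, 5, 35]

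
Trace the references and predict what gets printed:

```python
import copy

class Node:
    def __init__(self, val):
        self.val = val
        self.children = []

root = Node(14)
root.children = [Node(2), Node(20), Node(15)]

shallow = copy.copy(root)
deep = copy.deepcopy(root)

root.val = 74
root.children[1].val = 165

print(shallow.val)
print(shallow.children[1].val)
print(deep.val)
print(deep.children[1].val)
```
14
165
14
20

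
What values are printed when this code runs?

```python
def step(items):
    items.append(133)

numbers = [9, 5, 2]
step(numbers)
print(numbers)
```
[9, 5, 2, 133]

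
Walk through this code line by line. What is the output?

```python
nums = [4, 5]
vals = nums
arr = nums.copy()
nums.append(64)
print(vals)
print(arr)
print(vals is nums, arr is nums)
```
[4, 5, 64]
[4, 5]
True False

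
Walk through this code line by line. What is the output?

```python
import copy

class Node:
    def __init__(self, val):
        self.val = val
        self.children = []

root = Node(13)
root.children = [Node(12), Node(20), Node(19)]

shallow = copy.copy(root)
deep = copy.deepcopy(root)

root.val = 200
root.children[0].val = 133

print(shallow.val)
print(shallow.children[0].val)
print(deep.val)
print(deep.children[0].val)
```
13
133
13
12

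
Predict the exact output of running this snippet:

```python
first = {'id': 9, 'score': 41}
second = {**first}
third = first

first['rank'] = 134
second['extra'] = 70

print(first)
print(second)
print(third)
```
{'id': 9, 'score': 41, 'rank': 134}
{'id': 9, 'score': 41, 'extra': 70}
{'id': 9, 'score': 41, 'rank': 134}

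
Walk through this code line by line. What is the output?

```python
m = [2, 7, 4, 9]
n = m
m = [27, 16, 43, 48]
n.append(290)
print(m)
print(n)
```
[27, 16, 43, 48]
[2, 7, 4, 9, 290]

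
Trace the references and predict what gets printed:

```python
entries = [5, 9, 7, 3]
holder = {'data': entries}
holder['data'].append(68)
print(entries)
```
[5, 9, 7, 3, 68]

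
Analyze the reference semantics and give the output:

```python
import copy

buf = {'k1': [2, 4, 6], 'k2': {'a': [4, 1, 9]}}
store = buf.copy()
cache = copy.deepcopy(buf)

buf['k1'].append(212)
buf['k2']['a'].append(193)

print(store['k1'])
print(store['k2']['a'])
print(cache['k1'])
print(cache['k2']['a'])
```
[2, 4, 6, 212]
[4, 1, 9, 193]
[2, 4, 6]
[4, 1, 9]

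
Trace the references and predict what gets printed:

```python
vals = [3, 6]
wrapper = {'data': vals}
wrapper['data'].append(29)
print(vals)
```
[3, 6, 29]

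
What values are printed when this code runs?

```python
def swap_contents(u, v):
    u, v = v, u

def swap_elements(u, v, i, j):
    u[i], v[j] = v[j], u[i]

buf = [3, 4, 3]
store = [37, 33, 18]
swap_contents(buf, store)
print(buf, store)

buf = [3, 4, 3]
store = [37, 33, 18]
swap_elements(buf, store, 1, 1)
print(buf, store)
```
[3, 4, 3] [37, 33, 18]
[3, 33, 3] [37, 4, 18]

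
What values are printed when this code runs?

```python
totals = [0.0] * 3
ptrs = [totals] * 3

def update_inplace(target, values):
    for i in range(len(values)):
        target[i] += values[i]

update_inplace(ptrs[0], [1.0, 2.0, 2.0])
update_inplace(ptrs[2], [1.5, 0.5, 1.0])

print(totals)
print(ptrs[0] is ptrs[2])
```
[2.5, 2.5, 3.0]
True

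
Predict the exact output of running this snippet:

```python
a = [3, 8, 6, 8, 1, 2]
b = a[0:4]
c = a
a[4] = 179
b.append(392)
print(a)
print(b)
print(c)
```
[3, 8, 6, 8, 179, 2]
[3, 8, 6, 8, 392]
[3, 8, 6, 8, 179, 2]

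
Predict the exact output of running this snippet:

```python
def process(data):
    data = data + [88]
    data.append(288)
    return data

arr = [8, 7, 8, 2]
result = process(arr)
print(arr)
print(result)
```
[8, 7, 8, 2]
[8, 7, 8, 2, 88, 288]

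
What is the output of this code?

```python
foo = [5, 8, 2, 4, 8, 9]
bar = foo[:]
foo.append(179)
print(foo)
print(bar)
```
[5, 8, 2, 4, 8, 9, 179]
[5, 8, 2, 4, 8, 9]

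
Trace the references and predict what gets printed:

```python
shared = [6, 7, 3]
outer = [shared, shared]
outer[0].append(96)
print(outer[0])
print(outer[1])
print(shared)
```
[6, 7, 3, 96]
[6, 7, 3, 96]
[6, 7, 3, 96]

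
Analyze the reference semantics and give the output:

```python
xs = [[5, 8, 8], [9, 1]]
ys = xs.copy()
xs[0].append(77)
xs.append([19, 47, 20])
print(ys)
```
[[5, 8, 8, 77], [9, 1]]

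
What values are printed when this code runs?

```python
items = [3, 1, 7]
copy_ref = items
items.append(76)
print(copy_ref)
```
[3, 1, 7, 76]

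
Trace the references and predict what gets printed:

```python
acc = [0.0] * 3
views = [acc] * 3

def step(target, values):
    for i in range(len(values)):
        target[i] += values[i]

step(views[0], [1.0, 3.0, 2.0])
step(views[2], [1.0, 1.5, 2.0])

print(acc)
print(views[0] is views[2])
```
[2.0, 4.5, 4.0]
True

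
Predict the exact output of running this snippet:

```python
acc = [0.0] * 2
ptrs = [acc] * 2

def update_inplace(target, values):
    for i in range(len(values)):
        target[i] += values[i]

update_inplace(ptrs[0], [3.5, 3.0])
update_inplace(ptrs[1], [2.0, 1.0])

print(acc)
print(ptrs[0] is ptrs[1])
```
[5.5, 4.0]
True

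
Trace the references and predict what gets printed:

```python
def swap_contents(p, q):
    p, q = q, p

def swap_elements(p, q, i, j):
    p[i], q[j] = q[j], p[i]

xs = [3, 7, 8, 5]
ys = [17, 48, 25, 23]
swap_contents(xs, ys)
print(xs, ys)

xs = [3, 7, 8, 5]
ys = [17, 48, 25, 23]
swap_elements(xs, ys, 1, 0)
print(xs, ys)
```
[3, 7, 8, 5] [17, 48, 25, 23]
[3, 17, 8, 5] [7, 48, 25, 23]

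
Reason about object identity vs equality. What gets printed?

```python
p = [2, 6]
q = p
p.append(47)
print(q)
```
[2, 6, 47]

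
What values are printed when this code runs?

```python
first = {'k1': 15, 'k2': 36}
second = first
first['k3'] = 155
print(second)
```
{'k1': 15, 'k2': 36, 'k3': 155}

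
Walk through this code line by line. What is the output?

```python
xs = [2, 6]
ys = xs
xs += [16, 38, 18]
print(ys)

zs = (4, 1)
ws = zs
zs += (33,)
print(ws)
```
[2, 6, 16, 38, 18]
(4, 1)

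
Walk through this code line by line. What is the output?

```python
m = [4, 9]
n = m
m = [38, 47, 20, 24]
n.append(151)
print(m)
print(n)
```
[38, 47, 20, 24]
[4, 9, 151]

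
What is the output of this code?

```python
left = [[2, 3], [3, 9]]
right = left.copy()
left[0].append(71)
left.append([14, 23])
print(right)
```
[[2, 3, 71], [3, 9]]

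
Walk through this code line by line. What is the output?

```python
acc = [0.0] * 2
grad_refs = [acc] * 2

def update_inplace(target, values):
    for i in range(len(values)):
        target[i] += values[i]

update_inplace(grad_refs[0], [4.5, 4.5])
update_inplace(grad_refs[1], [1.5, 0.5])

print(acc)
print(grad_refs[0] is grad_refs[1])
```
[6.0, 5.0]
True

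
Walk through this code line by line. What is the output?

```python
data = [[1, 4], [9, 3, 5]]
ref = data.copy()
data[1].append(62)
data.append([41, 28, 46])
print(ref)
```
[[1, 4], [9, 3, 5, 62]]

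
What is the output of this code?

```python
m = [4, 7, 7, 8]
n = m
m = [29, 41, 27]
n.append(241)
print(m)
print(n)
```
[29, 41, 27]
[4, 7, 7, 8, 241]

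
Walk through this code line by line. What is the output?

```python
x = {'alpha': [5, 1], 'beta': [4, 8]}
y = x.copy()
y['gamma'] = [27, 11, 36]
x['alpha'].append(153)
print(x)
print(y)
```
{'alpha': [5, 1, 153], 'beta': [4, 8]}
{'alpha': [5, 1, 153], 'beta': [4, 8], 'gamma': [27, 11, 36]}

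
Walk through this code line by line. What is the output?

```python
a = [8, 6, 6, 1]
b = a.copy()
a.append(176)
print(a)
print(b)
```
[8, 6, 6, 1, 176]
[8, 6, 6, 1]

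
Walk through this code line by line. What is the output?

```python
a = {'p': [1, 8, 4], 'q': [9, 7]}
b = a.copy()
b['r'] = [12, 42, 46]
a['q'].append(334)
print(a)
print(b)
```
{'p': [1, 8, 4], 'q': [9, 7, 334]}
{'p': [1, 8, 4], 'q': [9, 7, 334], 'r': [12, 42, 46]}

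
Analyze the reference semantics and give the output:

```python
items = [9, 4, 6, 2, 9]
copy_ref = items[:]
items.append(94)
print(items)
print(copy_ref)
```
[9, 4, 6, 2, 9, 94]
[9, 4, 6, 2, 9]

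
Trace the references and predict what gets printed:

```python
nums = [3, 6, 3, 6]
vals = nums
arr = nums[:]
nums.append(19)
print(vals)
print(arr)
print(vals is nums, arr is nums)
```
[3, 6, 3, 6, 19]
[3, 6, 3, 6]
True False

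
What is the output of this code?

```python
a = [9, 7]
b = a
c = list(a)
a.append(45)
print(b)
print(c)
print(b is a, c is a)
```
[9, 7, 45]
[9, 7]
True False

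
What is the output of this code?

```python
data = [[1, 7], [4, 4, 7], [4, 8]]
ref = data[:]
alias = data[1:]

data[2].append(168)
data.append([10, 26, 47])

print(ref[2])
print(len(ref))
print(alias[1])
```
[4, 8, 168]
3
[4, 8, 168]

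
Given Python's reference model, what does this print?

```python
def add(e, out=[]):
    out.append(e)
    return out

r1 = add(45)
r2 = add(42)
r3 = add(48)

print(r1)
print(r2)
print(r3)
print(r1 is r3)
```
[45, 42, 48]
[45, 42, 48]
[45, 42, 48]
True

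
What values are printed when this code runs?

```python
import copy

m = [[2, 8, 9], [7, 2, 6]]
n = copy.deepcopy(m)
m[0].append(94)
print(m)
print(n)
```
[[2, 8, 9, 94], [7, 2, 6]]
[[2, 8, 9], [7, 2, 6]]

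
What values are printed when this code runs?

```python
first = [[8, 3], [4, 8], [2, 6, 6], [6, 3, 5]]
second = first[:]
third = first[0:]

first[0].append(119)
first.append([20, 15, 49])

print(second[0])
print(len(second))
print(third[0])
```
[8, 3, 119]
4
[8, 3, 119]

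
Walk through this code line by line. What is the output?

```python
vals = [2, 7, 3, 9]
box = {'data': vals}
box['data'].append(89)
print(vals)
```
[2, 7, 3, 9, 89]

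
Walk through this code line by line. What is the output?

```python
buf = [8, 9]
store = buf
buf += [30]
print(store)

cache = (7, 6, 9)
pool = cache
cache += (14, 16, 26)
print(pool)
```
[8, 9, 30]
(7, 6, 9)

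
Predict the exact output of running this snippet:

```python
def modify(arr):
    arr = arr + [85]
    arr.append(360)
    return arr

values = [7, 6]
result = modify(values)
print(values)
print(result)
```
[7, 6]
[7, 6, 85, 360]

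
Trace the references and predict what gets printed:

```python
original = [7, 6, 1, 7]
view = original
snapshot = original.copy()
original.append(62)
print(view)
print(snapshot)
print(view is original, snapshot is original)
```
[7, 6, 1, 7, 62]
[7, 6, 1, 7]
True False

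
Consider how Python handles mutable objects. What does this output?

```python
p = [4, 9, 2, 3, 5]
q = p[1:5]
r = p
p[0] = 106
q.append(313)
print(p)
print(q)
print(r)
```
[106, 9, 2, 3, 5]
[9, 2, 3, 5, 313]
[106, 9, 2, 3, 5]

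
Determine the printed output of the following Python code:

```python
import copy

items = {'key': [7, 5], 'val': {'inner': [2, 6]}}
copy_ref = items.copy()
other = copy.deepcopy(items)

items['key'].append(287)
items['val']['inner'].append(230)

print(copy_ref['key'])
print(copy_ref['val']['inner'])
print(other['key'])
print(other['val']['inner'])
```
[7, 5, 287]
[2, 6, 230]
[7, 5]
[2, 6]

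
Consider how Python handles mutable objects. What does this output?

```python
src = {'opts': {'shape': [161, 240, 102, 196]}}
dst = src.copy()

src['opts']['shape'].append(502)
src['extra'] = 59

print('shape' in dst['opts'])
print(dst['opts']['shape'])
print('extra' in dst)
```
True
[161, 240, 102, 196, 502]
False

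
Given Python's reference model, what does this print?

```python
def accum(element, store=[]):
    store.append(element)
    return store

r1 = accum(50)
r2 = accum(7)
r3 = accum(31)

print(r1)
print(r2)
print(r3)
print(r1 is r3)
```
[50, 7, 31]
[50, 7, 31]
[50, 7, 31]
True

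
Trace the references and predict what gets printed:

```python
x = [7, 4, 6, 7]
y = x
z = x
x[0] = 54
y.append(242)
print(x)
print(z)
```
[54, 4, 6, 7, 242]
[54, 4, 6, 7, 242]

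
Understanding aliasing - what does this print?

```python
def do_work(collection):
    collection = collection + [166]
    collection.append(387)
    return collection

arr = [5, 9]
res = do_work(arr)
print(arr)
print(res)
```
[5, 9]
[5, 9, 166, 387]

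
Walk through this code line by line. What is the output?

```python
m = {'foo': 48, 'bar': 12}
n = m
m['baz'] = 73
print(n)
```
{'foo': 48, 'bar': 12, 'baz': 73}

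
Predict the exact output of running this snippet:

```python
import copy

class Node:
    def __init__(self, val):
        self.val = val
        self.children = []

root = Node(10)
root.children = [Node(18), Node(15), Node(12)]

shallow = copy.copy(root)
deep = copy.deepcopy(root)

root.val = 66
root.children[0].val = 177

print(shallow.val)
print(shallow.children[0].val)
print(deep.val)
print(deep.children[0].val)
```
10
177
10
18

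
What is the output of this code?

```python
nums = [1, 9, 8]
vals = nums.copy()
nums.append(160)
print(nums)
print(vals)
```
[1, 9, 8, 160]
[1, 9, 8]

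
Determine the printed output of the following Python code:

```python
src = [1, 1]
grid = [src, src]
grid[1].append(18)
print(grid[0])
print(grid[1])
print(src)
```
[1, 1, 18]
[1, 1, 18]
[1, 1, 18]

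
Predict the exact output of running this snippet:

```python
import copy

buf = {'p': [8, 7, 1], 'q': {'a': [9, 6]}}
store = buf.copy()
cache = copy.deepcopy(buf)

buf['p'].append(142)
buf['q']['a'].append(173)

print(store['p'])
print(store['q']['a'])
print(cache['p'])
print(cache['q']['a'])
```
[8, 7, 1, 142]
[9, 6, 173]
[8, 7, 1]
[9, 6]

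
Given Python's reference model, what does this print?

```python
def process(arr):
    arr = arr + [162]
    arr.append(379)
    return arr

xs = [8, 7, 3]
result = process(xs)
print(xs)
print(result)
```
[8, 7, 3]
[8, 7, 3, 162, 379]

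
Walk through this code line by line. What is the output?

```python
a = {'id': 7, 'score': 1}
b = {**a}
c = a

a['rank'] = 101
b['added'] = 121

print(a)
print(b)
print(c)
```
{'id': 7, 'score': 1, 'rank': 101}
{'id': 7, 'score': 1, 'added': 121}
{'id': 7, 'score': 1, 'rank': 101}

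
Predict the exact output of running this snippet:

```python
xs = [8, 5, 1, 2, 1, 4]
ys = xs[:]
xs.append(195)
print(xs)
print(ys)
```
[8, 5, 1, 2, 1, 4, 195]
[8, 5, 1, 2, 1, 4]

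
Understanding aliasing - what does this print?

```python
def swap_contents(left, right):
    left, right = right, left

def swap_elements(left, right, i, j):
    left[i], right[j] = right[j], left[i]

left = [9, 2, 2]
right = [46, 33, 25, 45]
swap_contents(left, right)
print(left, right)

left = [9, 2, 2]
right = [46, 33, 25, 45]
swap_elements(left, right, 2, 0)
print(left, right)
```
[9, 2, 2] [46, 33, 25, 45]
[9, 2, 46] [2, 33, 25, 45]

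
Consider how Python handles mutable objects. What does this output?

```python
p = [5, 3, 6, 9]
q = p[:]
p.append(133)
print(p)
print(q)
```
[5, 3, 6, 9, 133]
[5, 3, 6, 9]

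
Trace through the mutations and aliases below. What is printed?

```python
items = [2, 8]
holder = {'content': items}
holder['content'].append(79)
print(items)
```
[2, 8, 79]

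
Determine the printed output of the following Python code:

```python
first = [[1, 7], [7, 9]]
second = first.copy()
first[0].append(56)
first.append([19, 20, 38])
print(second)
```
[[1, 7, 56], [7, 9]]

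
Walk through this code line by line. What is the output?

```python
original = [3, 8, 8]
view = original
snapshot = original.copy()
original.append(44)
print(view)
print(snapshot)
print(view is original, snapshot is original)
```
[3, 8, 8, 44]
[3, 8, 8]
True False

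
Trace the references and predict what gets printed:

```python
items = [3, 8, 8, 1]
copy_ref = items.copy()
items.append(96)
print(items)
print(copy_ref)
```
[3, 8, 8, 1, 96]
[3, 8, 8, 1]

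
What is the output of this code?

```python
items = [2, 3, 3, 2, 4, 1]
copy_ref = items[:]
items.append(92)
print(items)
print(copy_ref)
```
[2, 3, 3, 2, 4, 1, 92]
[2, 3, 3, 2, 4, 1]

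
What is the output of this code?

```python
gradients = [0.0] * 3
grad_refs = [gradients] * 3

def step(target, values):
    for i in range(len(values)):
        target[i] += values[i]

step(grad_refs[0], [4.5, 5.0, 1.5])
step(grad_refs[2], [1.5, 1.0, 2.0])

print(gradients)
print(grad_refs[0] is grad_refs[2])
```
[6.0, 6.0, 3.5]
True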